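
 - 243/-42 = 5 + 11/14 = 5.79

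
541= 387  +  154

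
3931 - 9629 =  - 5698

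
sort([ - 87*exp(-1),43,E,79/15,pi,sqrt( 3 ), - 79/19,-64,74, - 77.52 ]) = [ - 77.52, - 64,-87*exp( - 1), - 79/19,sqrt( 3 ),E,pi , 79/15,43,74]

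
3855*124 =478020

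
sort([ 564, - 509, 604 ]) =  [ - 509,564,604 ] 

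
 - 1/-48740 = 1/48740 = 0.00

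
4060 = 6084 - 2024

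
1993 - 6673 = - 4680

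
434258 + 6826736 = 7260994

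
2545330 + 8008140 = 10553470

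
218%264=218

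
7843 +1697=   9540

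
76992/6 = 12832  =  12832.00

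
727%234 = 25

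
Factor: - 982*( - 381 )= 374142 = 2^1 * 3^1*127^1*491^1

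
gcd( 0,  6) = 6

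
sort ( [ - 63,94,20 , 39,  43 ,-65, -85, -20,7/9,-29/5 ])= [  -  85,-65, - 63 , -20,-29/5,  7/9, 20, 39,  43,94 ] 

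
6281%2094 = 2093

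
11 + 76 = 87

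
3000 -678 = 2322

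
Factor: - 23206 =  - 2^1*41^1*283^1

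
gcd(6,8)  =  2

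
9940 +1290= 11230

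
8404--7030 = 15434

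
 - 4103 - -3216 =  - 887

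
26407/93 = 26407/93 = 283.95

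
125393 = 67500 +57893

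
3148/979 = 3 + 211/979 = 3.22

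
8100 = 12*675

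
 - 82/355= -1 + 273/355 = -0.23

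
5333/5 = 5333/5 = 1066.60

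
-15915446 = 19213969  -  35129415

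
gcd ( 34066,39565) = 1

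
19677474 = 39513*498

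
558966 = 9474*59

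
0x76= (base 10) 118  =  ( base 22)58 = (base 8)166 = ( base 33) 3J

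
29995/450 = 5999/90 = 66.66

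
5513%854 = 389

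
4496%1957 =582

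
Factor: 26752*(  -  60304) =-2^11*11^1*19^1 * 3769^1 = - 1613252608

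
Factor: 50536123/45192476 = 2^( - 2)*7^ ( - 1)*11^1*1123^1*4091^1*1614017^ ( - 1)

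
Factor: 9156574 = 2^1*7^1*17^1*79^1*487^1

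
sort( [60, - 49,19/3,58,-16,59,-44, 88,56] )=[ - 49,  -  44,  -  16,19/3,56,58 , 59, 60,88]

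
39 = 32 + 7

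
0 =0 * 721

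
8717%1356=581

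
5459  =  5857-398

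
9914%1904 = 394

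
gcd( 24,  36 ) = 12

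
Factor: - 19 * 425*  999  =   - 8066925  =  - 3^3*5^2*17^1*19^1 * 37^1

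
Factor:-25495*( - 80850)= 2061270750 = 2^1*3^1*5^3*7^2 *11^1*5099^1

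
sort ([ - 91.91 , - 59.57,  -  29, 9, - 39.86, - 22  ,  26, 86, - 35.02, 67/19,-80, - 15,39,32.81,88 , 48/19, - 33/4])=[ - 91.91,-80, - 59.57, - 39.86, - 35.02, - 29,-22, - 15 , - 33/4,48/19,67/19, 9,26,  32.81 , 39,86, 88]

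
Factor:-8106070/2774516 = -4053035/1387258 = -2^( - 1)*5^1*7^2*71^1 * 233^1 * 693629^(-1)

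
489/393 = 1 + 32/131 = 1.24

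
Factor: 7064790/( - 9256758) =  - 1177465/1542793  =  - 5^1*7^( - 1 )*220399^(-1)*235493^1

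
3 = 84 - 81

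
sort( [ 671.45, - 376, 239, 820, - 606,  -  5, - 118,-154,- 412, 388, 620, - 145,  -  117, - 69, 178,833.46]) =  [-606, - 412,-376,-154, - 145, - 118,-117,  -  69,  -  5 , 178, 239, 388,620, 671.45 , 820, 833.46]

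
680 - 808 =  - 128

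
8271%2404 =1059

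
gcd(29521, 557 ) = 557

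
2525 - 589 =1936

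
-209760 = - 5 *41952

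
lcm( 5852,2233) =169708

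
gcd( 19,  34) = 1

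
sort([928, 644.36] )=[644.36 , 928 ] 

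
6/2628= 1/438 = 0.00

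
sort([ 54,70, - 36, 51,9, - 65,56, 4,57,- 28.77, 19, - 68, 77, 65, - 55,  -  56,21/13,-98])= [ - 98, - 68, - 65, -56,-55,- 36,  -  28.77,21/13, 4, 9,19, 51,54,56,57, 65,70,77 ]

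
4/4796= 1/1199 = 0.00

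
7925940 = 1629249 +6296691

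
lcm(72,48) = 144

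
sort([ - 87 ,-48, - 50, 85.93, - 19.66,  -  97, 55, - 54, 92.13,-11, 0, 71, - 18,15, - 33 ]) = [ - 97, - 87, - 54, - 50,  -  48, - 33,-19.66, - 18, - 11,0, 15,55,71,85.93,92.13]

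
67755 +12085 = 79840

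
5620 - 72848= - 67228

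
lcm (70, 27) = 1890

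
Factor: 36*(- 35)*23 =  - 2^2*3^2*5^1*7^1*23^1 =- 28980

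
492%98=2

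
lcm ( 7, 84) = 84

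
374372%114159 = 31895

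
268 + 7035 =7303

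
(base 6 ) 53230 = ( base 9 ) 10810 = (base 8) 16062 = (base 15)2213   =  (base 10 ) 7218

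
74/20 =3 + 7/10 = 3.70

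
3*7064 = 21192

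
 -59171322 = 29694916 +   -  88866238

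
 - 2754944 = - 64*43046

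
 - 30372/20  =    -  7593/5= - 1518.60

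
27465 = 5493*5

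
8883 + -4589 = 4294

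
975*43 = 41925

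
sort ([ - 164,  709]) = [ - 164,709 ] 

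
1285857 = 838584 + 447273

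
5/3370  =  1/674 = 0.00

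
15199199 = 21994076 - 6794877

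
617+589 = 1206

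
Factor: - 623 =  - 7^1*89^1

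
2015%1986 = 29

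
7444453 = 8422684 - 978231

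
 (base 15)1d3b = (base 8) 14324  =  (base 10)6356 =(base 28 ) 830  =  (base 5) 200411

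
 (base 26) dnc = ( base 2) 10010010110110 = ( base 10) 9398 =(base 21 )106B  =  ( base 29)b52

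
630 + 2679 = 3309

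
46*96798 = 4452708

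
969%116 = 41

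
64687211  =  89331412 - 24644201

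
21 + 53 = 74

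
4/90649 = 4/90649=0.00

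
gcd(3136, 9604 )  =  196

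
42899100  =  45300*947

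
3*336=1008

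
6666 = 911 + 5755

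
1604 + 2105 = 3709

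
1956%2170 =1956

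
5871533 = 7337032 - 1465499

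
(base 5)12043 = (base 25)1AN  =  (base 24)1da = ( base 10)898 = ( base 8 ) 1602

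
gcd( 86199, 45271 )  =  1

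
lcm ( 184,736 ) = 736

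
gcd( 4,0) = 4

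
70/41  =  1 + 29/41 = 1.71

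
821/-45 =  - 821/45 = -18.24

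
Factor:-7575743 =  - 7^2*349^1* 443^1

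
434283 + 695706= 1129989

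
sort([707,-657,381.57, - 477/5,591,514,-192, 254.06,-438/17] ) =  [ - 657,- 192  , - 477/5, - 438/17 , 254.06,381.57,514, 591,707 ]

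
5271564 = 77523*68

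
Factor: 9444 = 2^2 * 3^1*787^1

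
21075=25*843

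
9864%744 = 192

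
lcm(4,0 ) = 0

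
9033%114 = 27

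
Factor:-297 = -3^3*11^1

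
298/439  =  298/439 = 0.68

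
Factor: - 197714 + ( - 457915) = - 655629 = - 3^1*13^1*16811^1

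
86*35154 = 3023244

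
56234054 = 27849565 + 28384489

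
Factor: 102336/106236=656/681 = 2^4 *3^(-1) *41^1*227^(-1)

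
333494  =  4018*83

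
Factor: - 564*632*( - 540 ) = 192481920= 2^7*3^4*5^1*47^1*79^1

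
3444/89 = 38 + 62/89 =38.70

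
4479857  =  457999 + 4021858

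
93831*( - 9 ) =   -  844479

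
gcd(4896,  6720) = 96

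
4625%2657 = 1968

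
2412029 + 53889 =2465918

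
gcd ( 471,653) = 1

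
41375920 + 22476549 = 63852469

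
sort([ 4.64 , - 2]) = [-2, 4.64 ] 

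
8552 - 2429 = 6123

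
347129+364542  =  711671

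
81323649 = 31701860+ 49621789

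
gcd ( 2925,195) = 195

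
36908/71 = 36908/71 = 519.83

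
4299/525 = 1433/175 =8.19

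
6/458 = 3/229 = 0.01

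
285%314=285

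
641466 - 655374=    - 13908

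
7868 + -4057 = 3811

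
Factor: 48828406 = 2^1*11^1*1249^1*1777^1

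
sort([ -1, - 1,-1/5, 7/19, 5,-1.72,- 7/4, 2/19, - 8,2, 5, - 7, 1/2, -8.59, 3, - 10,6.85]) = [ - 10 , -8.59, - 8, - 7, - 7/4,-1.72, - 1, - 1 ,-1/5, 2/19, 7/19,1/2,2, 3, 5, 5 , 6.85] 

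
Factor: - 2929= -29^1*101^1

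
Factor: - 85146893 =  - 13^1*6549761^1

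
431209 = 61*7069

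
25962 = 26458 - 496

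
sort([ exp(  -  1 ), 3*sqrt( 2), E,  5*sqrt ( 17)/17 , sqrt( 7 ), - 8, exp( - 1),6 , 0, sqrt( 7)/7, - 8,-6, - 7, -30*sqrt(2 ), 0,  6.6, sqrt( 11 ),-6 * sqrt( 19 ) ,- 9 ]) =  [-30*sqrt(2), - 6*sqrt( 19), - 9, - 8, - 8, - 7,- 6, 0, 0, exp ( - 1),exp ( - 1 ),sqrt( 7)/7, 5*sqrt(17)/17,sqrt( 7), E, sqrt(11) , 3*sqrt( 2),6, 6.6]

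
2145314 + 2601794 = 4747108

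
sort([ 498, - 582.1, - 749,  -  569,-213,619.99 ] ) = [ - 749, - 582.1,  -  569,-213, 498,  619.99 ] 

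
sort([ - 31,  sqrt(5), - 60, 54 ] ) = [-60 , - 31, sqrt (5 ),54]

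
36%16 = 4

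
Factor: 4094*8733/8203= 35752902/8203= 2^1 * 3^1*13^(- 1)*23^1 * 41^1 * 71^1 * 89^1*631^(  -  1)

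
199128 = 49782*4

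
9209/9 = 9209/9  =  1023.22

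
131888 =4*32972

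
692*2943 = 2036556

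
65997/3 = 21999 = 21999.00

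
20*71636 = 1432720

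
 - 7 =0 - 7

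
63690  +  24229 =87919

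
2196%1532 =664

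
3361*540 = 1814940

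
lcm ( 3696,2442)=136752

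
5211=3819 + 1392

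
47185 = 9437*5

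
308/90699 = 44/12957  =  0.00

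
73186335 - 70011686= 3174649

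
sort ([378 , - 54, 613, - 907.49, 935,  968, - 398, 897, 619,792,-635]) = [ - 907.49,  -  635, - 398, - 54,  378,613,619, 792, 897, 935, 968 ]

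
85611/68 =85611/68 = 1258.99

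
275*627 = 172425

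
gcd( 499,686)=1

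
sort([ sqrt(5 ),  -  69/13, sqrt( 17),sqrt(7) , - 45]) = [ - 45 , - 69/13, sqrt(5), sqrt ( 7),sqrt(17)] 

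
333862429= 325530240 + 8332189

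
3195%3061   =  134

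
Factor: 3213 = 3^3*7^1 * 17^1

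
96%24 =0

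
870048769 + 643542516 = 1513591285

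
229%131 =98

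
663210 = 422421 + 240789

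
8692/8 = 2173/2 = 1086.50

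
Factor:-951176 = -2^3 * 118897^1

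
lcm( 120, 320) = 960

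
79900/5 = 15980 =15980.00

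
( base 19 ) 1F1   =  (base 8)1207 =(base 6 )2555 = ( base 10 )647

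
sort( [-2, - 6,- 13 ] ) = [ - 13, - 6, - 2]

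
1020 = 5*204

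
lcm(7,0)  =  0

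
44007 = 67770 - 23763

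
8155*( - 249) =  - 2030595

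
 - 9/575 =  - 1 + 566/575=- 0.02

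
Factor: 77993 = 23^1*3391^1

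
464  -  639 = -175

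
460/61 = 7 + 33/61 = 7.54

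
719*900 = 647100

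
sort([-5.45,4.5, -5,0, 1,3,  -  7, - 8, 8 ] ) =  [-8,-7, - 5.45, - 5, 0, 1, 3, 4.5  ,  8] 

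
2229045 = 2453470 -224425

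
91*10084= 917644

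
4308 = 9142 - 4834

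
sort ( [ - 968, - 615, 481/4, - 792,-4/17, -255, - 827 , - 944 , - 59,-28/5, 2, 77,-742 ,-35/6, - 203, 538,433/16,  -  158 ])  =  [ - 968,-944 , - 827, - 792, - 742, - 615, - 255, - 203 , - 158,- 59,  -  35/6, - 28/5, - 4/17, 2 , 433/16, 77,  481/4,538]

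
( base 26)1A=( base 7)51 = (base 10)36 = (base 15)26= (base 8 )44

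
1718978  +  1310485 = 3029463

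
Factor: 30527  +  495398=525925 = 5^2*109^1*193^1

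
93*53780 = 5001540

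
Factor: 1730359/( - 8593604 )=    - 2^ ( - 2)*23^2*3271^1*2148401^(  -  1)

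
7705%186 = 79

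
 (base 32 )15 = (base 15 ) 27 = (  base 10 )37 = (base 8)45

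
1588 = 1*1588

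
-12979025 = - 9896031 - 3082994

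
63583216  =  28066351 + 35516865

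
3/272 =3/272  =  0.01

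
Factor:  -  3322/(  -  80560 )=2^( - 3)*5^(  -  1) * 11^1*19^( - 1)*53^( - 1)*151^1 =1661/40280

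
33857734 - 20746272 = 13111462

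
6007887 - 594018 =5413869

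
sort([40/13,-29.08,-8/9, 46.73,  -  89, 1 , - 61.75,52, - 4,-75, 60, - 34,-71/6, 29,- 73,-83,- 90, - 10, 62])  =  [ - 90, - 89,-83, - 75, - 73,-61.75, - 34 ,-29.08,  -  71/6, - 10,-4,-8/9, 1, 40/13,29, 46.73,52, 60, 62]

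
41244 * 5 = 206220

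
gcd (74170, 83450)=10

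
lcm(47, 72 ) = 3384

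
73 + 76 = 149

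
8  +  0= 8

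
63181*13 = 821353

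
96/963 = 32/321 = 0.10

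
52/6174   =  26/3087 = 0.01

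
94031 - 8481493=-8387462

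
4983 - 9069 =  - 4086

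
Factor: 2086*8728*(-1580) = - 2^6 *5^1*7^1*79^1*149^1 * 1091^1  =  - 28766440640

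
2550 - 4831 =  - 2281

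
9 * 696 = 6264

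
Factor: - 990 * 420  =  -2^3* 3^3*5^2*7^1*11^1 = - 415800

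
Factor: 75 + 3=78 = 2^1 * 3^1*13^1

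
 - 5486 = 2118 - 7604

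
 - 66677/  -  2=66677/2 = 33338.50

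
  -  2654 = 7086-9740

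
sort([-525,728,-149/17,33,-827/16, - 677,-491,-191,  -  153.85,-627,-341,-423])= [ - 677,-627,-525,- 491, - 423, - 341, - 191, - 153.85, - 827/16,-149/17,33,  728]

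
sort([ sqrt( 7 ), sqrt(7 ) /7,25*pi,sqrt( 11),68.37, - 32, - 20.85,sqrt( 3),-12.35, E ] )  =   [ - 32, - 20.85, - 12.35 , sqrt(7)/7,sqrt(3 ),sqrt(7 ),E,sqrt( 11 ),68.37, 25*pi]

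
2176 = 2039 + 137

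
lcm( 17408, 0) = 0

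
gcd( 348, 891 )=3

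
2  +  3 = 5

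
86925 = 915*95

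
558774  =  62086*9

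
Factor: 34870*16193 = 564649910 = 2^1*5^1 * 11^1*317^1 * 16193^1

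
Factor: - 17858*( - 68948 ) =1231273384 = 2^3*11^1 * 1567^1*8929^1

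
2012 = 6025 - 4013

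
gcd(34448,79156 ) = 4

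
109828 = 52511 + 57317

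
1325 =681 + 644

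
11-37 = -26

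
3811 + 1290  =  5101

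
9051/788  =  11 + 383/788 = 11.49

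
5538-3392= 2146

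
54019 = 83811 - 29792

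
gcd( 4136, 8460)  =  188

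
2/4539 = 2/4539 = 0.00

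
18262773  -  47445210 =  - 29182437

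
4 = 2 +2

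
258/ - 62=-129/31 = - 4.16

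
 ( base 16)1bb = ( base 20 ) 123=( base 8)673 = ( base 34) d1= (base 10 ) 443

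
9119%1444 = 455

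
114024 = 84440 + 29584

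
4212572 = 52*81011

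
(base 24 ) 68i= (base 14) 149c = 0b111001010010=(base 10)3666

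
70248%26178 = 17892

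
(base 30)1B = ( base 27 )1e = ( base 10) 41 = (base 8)51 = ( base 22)1j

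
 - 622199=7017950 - 7640149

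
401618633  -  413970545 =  - 12351912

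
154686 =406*381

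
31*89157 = 2763867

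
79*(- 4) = - 316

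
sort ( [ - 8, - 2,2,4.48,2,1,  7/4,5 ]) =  [ - 8, - 2,1,  7/4,2,2,4.48,5 ]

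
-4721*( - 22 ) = 103862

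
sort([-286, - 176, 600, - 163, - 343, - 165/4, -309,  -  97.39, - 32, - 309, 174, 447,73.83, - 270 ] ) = [ - 343, - 309, - 309, - 286, - 270, - 176, - 163, - 97.39, - 165/4, - 32, 73.83,174, 447 , 600 ]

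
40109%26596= 13513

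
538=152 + 386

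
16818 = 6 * 2803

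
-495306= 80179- 575485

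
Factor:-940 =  - 2^2*5^1 * 47^1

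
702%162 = 54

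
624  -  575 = 49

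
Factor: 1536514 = 2^1*7^1*109751^1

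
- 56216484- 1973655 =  -58190139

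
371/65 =371/65  =  5.71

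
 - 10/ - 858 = 5/429 = 0.01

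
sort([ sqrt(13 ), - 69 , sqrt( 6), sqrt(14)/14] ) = [- 69,sqrt(14)/14, sqrt( 6 ), sqrt( 13) ] 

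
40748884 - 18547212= 22201672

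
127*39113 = 4967351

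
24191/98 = 246 + 83/98 = 246.85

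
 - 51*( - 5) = 255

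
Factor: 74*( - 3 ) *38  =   - 2^2*3^1*19^1*37^1  =  - 8436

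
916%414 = 88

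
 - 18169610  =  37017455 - 55187065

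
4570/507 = 4570/507 = 9.01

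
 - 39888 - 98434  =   - 138322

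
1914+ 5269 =7183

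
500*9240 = 4620000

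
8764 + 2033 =10797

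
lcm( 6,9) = 18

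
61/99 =61/99 = 0.62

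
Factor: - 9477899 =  - 727^1*13037^1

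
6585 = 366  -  -6219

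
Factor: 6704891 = 19^1*23^1*67^1*229^1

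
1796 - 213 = 1583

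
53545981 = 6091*8791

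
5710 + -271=5439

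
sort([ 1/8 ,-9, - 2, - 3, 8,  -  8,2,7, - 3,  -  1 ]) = [  -  9, -8, - 3,-3, - 2,  -  1,1/8, 2,7,8 ] 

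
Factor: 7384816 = 2^4*401^1*1151^1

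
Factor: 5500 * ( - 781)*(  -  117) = 502573500 =2^2*3^2*5^3*11^2*13^1*71^1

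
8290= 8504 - 214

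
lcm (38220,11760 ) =152880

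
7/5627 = 7/5627 = 0.00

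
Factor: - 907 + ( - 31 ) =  - 938 = - 2^1*7^1*67^1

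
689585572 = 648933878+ 40651694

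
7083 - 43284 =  - 36201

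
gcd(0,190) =190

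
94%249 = 94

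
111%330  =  111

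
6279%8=7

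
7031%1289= 586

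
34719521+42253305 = 76972826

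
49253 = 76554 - 27301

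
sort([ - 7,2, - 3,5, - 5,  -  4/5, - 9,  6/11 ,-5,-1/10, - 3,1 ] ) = [ - 9, - 7, - 5,- 5,-3, - 3, - 4/5, - 1/10 , 6/11, 1, 2, 5]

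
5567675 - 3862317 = 1705358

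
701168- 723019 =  - 21851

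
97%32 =1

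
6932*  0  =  0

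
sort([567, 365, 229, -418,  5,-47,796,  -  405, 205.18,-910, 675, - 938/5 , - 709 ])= [ - 910, - 709, - 418,-405, - 938/5, - 47, 5, 205.18, 229,365, 567,675, 796 ] 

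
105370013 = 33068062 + 72301951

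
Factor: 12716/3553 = 68/19 = 2^2*17^1 * 19^( - 1)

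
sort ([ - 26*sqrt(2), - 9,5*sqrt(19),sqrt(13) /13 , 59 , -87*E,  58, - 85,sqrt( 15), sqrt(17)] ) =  [ - 87*E,-85 , - 26 *sqrt(2) ,-9,sqrt(13)/13,sqrt ( 15), sqrt( 17 ),  5*sqrt(19),58,59] 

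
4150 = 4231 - 81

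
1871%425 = 171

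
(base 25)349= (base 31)220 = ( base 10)1984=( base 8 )3700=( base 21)4aa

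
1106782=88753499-87646717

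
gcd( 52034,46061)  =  1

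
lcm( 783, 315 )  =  27405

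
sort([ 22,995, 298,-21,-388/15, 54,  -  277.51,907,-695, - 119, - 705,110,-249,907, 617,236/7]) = [ - 705,  -  695, - 277.51, - 249, - 119, - 388/15, - 21,22, 236/7,54,  110, 298,617 , 907, 907, 995 ] 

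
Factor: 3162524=2^2*467^1  *1693^1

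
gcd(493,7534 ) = 1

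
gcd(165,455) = 5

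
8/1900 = 2/475= 0.00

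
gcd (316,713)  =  1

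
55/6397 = 55/6397  =  0.01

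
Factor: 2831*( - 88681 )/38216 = - 2^( - 3)*17^(-1)*19^1*149^1 * 281^( - 1)*88681^1=   -251055911/38216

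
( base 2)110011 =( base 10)51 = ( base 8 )63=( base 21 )29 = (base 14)39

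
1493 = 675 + 818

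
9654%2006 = 1630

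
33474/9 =3719+1/3   =  3719.33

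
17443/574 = 30 + 223/574 = 30.39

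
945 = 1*945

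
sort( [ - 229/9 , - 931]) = [ - 931, - 229/9 ]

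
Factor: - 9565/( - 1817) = 5^1*23^(-1 )*79^(  -  1 )*1913^1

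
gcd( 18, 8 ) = 2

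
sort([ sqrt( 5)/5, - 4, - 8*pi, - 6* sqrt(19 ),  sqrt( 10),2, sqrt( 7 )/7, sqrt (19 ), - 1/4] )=[ - 6*sqrt( 19 ), - 8*pi,-4,  -  1/4 , sqrt( 7 )/7 , sqrt( 5)/5,2, sqrt( 10) , sqrt ( 19) ]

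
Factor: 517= 11^1*47^1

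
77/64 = 77/64  =  1.20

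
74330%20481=12887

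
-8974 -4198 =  - 13172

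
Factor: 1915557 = 3^1*7^2*83^1*157^1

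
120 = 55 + 65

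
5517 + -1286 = 4231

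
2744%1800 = 944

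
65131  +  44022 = 109153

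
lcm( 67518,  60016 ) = 540144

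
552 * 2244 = 1238688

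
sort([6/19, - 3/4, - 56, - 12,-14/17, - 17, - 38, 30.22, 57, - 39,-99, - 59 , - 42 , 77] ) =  [ - 99, - 59, - 56, - 42, - 39, - 38, - 17,-12, - 14/17, - 3/4,  6/19, 30.22,57, 77 ]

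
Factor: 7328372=2^2*1832093^1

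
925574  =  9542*97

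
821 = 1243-422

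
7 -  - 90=97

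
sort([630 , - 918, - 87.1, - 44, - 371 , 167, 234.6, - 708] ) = [ - 918, - 708, - 371, - 87.1, - 44, 167, 234.6,630 ] 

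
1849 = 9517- 7668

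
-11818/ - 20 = 590 + 9/10 = 590.90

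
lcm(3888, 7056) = 190512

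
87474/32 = 2733 + 9/16 =2733.56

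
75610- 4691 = 70919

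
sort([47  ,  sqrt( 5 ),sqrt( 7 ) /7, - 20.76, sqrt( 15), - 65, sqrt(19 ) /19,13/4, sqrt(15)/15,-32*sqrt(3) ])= [ - 65, - 32*sqrt(  3) ,-20.76, sqrt( 19 )/19,sqrt( 15)/15, sqrt ( 7)/7 , sqrt(5), 13/4,sqrt(15), 47 ] 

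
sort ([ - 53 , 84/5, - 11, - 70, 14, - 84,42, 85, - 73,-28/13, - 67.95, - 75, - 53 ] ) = [ - 84,-75, - 73, -70 , - 67.95, - 53, - 53, - 11,- 28/13,14, 84/5,42,85 ] 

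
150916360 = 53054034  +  97862326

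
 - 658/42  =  -16 + 1/3 = - 15.67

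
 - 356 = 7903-8259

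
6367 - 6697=-330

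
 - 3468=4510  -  7978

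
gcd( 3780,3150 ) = 630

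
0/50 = 0 = 0.00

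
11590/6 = 5795/3= 1931.67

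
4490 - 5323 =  - 833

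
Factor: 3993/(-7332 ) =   -  1331/2444  =  - 2^(-2)*11^3*13^( - 1) * 47^ ( - 1 )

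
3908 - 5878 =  - 1970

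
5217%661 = 590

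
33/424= 33/424  =  0.08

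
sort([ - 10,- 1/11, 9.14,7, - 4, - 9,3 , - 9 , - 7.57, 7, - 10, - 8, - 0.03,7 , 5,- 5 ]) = [ - 10, - 10, - 9,-9, - 8, - 7.57, - 5, - 4 ,-1/11, - 0.03, 3,5  ,  7,7, 7,9.14] 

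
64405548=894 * 72042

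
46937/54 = 46937/54  =  869.20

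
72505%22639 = 4588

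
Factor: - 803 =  - 11^1*73^1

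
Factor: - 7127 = - 7127^1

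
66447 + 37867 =104314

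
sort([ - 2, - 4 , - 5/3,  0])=[ - 4, - 2, - 5/3, 0]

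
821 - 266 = 555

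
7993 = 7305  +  688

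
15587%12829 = 2758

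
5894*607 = 3577658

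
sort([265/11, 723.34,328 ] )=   [ 265/11,328, 723.34 ] 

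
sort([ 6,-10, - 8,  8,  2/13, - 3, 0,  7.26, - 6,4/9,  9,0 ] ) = [ - 10 ,-8, - 6, - 3, 0,0, 2/13, 4/9,6, 7.26, 8, 9 ] 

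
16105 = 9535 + 6570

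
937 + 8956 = 9893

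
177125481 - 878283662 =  - 701158181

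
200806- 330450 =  - 129644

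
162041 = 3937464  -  3775423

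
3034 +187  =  3221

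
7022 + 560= 7582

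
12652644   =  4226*2994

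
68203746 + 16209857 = 84413603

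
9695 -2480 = 7215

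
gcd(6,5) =1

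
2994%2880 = 114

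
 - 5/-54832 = 5/54832 = 0.00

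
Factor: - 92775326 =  - 2^1*7^3*135241^1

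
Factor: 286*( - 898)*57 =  - 2^2*3^1 * 11^1 *13^1*19^1 * 449^1 = - 14639196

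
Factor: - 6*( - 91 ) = 546 = 2^1*3^1 *7^1* 13^1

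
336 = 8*42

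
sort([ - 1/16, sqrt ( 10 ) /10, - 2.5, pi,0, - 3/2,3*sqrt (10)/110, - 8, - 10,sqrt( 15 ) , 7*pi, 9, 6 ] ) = [ -10, - 8, - 2.5, - 3/2, - 1/16,0,3*sqrt (10) /110,sqrt( 10 ) /10, pi,sqrt(15 ), 6, 9,7*pi] 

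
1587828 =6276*253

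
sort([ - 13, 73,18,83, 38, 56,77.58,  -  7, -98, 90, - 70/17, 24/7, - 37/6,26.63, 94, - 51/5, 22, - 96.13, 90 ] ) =[-98, - 96.13, - 13, -51/5, - 7, - 37/6, - 70/17, 24/7 , 18, 22,26.63,38, 56,73,77.58,  83,90,  90, 94 ]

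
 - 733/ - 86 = 733/86 = 8.52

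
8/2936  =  1/367 = 0.00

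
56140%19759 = 16622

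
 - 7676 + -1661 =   -  9337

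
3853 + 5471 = 9324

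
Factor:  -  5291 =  - 11^1 *13^1*37^1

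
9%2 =1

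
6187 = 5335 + 852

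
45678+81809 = 127487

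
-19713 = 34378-54091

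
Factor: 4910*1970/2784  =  2^ ( - 3) *3^( - 1)*5^2 * 29^( -1 )*197^1*491^1 = 2418175/696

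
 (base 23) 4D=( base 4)1221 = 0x69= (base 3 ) 10220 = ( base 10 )105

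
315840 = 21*15040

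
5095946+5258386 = 10354332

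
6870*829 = 5695230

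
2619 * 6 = 15714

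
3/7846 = 3/7846= 0.00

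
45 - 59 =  - 14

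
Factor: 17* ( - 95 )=-1615= -5^1 * 17^1 *19^1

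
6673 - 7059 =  - 386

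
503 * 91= 45773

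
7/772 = 7/772= 0.01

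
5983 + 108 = 6091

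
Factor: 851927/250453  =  7^( - 1 )*37^(- 1)*881^1  =  881/259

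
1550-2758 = -1208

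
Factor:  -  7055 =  - 5^1 * 17^1*83^1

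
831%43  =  14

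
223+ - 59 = 164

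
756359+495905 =1252264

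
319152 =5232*61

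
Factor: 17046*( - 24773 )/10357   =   - 2^1 * 3^2 * 7^1*947^1*3539^1*10357^ (-1) = -422280558/10357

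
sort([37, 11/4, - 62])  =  [ -62 , 11/4,37] 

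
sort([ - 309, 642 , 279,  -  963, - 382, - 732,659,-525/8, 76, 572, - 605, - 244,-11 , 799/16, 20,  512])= [ - 963, - 732, - 605, - 382, - 309, - 244, - 525/8,-11,20 , 799/16,  76 , 279 , 512, 572,642 , 659]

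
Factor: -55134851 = - 59^1 * 934489^1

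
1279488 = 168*7616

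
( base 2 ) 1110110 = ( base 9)141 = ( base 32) 3m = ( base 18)6a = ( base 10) 118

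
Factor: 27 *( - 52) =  - 1404 = -2^2*3^3 *13^1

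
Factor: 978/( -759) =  - 2^1*11^( - 1 )*23^( - 1)*163^1 = -  326/253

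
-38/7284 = -1 + 3623/3642 = -0.01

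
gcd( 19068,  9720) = 12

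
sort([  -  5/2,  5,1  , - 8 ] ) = [ - 8, - 5/2, 1,5 ] 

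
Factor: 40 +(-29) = 11 = 11^1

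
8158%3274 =1610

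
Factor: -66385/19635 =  - 71/21 = -  3^( - 1)*7^(- 1 )*71^1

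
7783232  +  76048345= 83831577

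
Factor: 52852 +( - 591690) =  - 2^1  *269419^1=-538838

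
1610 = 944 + 666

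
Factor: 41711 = 53^1*787^1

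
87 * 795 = 69165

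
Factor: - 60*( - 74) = 4440= 2^3 * 3^1*5^1*37^1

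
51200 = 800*64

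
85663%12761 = 9097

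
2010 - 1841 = 169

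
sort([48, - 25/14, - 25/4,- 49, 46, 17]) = [ - 49, - 25/4,-25/14, 17,  46, 48 ] 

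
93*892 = 82956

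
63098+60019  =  123117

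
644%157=16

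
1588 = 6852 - 5264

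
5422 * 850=4608700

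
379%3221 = 379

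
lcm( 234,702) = 702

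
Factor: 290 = 2^1*5^1 * 29^1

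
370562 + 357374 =727936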